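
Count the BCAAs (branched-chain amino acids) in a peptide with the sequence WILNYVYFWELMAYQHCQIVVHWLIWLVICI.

13

Valine (V), leucine (L), and isoleucine (I) are the branched-chain amino acids.
Matching residues: I2, L3, V6, L11, I19, V20, V21, L24, I25, L27, V28, I29, I31.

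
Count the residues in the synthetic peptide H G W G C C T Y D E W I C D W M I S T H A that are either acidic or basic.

Acidic: D, E. Basic: H, K, R.
Acidic residues here: D9, E10, D14 (3).
Basic residues here: H1, H20 (2).
The two groups share no amino acid, so total = 3 + 2 = 5.

5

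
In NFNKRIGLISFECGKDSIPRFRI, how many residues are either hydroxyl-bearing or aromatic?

5

Hydroxyl-bearing: S, T, Y. Aromatic: F, W, Y.
Hydroxyl-bearing residues here: S10, S17 (2).
Aromatic residues here: F2, F11, F21 (3).
(Y belongs to both groups, but none appear in this sequence.) Total = 2 + 3 = 5.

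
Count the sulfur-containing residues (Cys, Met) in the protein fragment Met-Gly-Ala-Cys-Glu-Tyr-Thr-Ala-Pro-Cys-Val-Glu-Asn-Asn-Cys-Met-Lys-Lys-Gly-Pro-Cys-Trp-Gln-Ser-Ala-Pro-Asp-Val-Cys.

Matching residues: Met1, Cys4, Cys10, Cys15, Met16, Cys21, Cys29.

7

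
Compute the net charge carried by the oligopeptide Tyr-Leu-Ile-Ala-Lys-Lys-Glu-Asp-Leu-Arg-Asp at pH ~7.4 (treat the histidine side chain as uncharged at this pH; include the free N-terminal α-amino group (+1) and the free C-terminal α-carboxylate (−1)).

The side chains ionized at physiological pH are Lys/Arg (+1) and Asp/Glu (−1); with His treated as neutral, nothing else contributes.
Positive (K, R): Lys5, Lys6, Arg10 → +3.
Negative (D, E): Glu7, Asp8, Asp11 → −3.
The N-terminus (+1) and C-terminus (−1) cancel.
Net charge = (+3) + (−3) = 0.

0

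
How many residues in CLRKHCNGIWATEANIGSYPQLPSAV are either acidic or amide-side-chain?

4

Acidic: D, E. Amide-side-chain: N, Q.
Acidic residues here: E13 (1).
Amide-side-chain residues here: N7, N15, Q21 (3).
The two groups share no amino acid, so total = 1 + 3 = 4.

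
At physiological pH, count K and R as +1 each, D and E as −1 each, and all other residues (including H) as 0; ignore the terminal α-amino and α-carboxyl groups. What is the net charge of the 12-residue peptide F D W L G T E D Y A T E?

Positive (K, R): none → +0.
Negative (D, E): D2, E7, D8, E12 → −4.
Net charge = (+0) + (−4) = −4.

-4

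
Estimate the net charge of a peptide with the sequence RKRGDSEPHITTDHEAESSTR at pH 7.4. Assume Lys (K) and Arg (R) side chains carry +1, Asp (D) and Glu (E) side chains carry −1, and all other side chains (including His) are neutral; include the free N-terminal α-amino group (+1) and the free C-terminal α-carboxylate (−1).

Positive (K, R): R1, K2, R3, R21 → +4.
Negative (D, E): D5, E7, D13, E15, E17 → −5.
The N-terminus (+1) and C-terminus (−1) cancel.
Net charge = (+4) + (−5) = −1.

-1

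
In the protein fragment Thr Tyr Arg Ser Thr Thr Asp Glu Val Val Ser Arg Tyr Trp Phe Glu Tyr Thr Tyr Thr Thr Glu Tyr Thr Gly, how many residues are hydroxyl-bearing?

S, T, and Y are the three residues with a side-chain hydroxyl.
Matching residues: Thr1, Tyr2, Ser4, Thr5, Thr6, Ser11, Tyr13, Tyr17, Thr18, Tyr19, Thr20, Thr21, Tyr23, Thr24.

14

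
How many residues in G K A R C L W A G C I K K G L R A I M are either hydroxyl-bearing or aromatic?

1

Hydroxyl-bearing: S, T, Y. Aromatic: F, W, Y.
Hydroxyl-bearing residues here: none (0).
Aromatic residues here: W7 (1).
(Y belongs to both groups, but none appear in this sequence.) Total = 0 + 1 = 1.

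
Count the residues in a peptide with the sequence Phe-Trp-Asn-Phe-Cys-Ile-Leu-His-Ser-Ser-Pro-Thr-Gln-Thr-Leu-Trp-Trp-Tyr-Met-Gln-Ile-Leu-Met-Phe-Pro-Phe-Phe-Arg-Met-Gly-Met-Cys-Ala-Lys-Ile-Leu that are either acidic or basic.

3

Acidic: D, E. Basic: H, K, R.
Acidic residues here: none (0).
Basic residues here: His8, Arg28, Lys34 (3).
The two groups share no amino acid, so total = 0 + 3 = 3.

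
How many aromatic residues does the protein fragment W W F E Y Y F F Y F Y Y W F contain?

13

F, W, and Y each carry an aromatic ring on the side chain.
Matching residues: W1, W2, F3, Y5, Y6, F7, F8, Y9, F10, Y11, Y12, W13, F14.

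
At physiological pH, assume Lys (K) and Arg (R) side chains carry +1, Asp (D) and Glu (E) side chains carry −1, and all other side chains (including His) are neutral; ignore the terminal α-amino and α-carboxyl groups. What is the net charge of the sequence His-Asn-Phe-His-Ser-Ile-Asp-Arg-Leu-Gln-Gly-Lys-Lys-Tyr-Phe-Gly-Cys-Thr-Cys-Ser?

+2

Positive (K, R): Arg8, Lys12, Lys13 → +3.
Negative (D, E): Asp7 → −1.
Net charge = (+3) + (−1) = +2.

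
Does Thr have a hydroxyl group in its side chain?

Yes

S, T, and Y are the three residues with a side-chain hydroxyl.
Threonine is in this group.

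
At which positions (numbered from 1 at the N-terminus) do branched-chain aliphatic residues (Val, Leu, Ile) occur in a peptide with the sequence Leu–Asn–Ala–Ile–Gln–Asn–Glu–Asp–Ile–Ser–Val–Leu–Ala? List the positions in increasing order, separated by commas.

1, 4, 9, 11, 12

Matching residues: Leu1, Ile4, Ile9, Val11, Leu12.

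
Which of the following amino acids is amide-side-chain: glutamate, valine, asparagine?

The amide-side-chain residues are Asn (N) and Gln (Q).
Of the listed options, only asparagine belongs to this group.

asparagine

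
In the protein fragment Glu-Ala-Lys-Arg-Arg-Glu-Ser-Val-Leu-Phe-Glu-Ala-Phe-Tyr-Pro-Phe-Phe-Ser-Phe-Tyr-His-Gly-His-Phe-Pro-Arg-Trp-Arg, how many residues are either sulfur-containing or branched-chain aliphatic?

2

Sulfur-containing: C, M. Branched-chain aliphatic: I, L, V.
Sulfur-containing residues here: none (0).
Branched-chain aliphatic residues here: Val8, Leu9 (2).
The two groups share no amino acid, so total = 0 + 2 = 2.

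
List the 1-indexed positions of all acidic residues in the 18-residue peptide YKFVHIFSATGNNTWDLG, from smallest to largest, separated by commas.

Only D (aspartate) and E (glutamate) carry a side-chain carboxylic acid.
Matching residues: D16.

16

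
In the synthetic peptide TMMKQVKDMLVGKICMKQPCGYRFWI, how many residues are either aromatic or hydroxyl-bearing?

Aromatic: F, W, Y. Hydroxyl-bearing: S, T, Y.
Aromatic residues here: Y22, F24, W25 (3).
Hydroxyl-bearing residues here: T1, Y22 (2).
Y is in both groups, so the 1 Y residue must not be double-counted.
Total = 3 + 2 − 1 = 4.

4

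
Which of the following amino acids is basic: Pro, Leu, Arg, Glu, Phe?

K, R, and H are the three residues with basic side chains (ε-amine, guanidinium, and imidazole respectively).
Of the listed options, only Arg belongs to this group.

Arg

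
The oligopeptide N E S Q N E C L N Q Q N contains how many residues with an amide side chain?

7

Only N (asparagine) and Q (glutamine) carry a side-chain carboxamide.
Matching residues: N1, Q4, N5, N9, Q10, Q11, N12.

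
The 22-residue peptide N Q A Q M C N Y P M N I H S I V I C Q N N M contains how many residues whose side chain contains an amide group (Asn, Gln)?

Matching residues: N1, Q2, Q4, N7, N11, Q19, N20, N21.

8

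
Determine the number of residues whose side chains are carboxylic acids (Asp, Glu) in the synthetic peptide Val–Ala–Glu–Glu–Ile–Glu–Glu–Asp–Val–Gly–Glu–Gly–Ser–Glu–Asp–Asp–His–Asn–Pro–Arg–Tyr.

9

Matching residues: Glu3, Glu4, Glu6, Glu7, Asp8, Glu11, Glu14, Asp15, Asp16.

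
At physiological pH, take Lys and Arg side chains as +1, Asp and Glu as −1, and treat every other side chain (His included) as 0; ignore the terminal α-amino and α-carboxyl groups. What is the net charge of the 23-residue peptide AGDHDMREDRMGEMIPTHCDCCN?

-4

Positive (K, R): R7, R10 → +2.
Negative (D, E): D3, D5, E8, D9, E13, D20 → −6.
Net charge = (+2) + (−6) = −4.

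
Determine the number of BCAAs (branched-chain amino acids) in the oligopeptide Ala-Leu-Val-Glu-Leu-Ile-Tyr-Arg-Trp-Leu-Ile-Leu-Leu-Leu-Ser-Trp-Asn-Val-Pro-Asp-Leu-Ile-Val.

Valine (V), leucine (L), and isoleucine (I) are the branched-chain amino acids.
Matching residues: Leu2, Val3, Leu5, Ile6, Leu10, Ile11, Leu12, Leu13, Leu14, Val18, Leu21, Ile22, Val23.

13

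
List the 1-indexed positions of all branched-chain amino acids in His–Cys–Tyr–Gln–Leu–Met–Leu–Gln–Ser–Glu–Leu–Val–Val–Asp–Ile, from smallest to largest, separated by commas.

5, 7, 11, 12, 13, 15

Valine (V), leucine (L), and isoleucine (I) are the branched-chain amino acids.
Matching residues: Leu5, Leu7, Leu11, Val12, Val13, Ile15.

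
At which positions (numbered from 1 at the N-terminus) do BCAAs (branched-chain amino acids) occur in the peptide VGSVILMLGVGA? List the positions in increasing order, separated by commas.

Valine (V), leucine (L), and isoleucine (I) are the branched-chain amino acids.
Matching residues: V1, V4, I5, L6, L8, V10.

1, 4, 5, 6, 8, 10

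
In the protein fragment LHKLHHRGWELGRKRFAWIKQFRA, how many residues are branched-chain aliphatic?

Valine (V), leucine (L), and isoleucine (I) are the branched-chain amino acids.
Matching residues: L1, L4, L11, I19.

4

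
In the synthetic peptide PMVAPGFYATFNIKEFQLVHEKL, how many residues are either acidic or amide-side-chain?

Acidic: D, E. Amide-side-chain: N, Q.
Acidic residues here: E15, E21 (2).
Amide-side-chain residues here: N12, Q17 (2).
The two groups share no amino acid, so total = 2 + 2 = 4.

4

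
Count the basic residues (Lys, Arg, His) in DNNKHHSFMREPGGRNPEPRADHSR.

Matching residues: K4, H5, H6, R10, R15, R20, H23, R25.

8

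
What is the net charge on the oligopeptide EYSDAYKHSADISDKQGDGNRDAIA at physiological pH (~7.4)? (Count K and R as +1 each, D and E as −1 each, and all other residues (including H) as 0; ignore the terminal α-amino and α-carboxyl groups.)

-3

Positive (K, R): K7, K15, R21 → +3.
Negative (D, E): E1, D4, D11, D14, D18, D22 → −6.
Net charge = (+3) + (−6) = −3.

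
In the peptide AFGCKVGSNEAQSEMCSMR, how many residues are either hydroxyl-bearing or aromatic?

Hydroxyl-bearing: S, T, Y. Aromatic: F, W, Y.
Hydroxyl-bearing residues here: S8, S13, S17 (3).
Aromatic residues here: F2 (1).
(Y belongs to both groups, but none appear in this sequence.) Total = 3 + 1 = 4.

4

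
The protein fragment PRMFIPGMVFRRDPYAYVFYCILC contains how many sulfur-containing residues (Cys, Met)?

4

Matching residues: M3, M8, C21, C24.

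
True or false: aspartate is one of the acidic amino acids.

The acidic residues are Asp (D) and Glu (E), whose side chains end in a carboxylate group.
Aspartate is in this group.

True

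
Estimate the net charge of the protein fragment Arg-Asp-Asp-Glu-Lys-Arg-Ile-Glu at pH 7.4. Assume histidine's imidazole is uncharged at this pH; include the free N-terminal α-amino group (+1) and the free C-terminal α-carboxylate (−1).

The side chains ionized at physiological pH are Lys/Arg (+1) and Asp/Glu (−1); with His treated as neutral, nothing else contributes.
Positive (K, R): Arg1, Lys5, Arg6 → +3.
Negative (D, E): Asp2, Asp3, Glu4, Glu8 → −4.
The N-terminus (+1) and C-terminus (−1) cancel.
Net charge = (+3) + (−4) = −1.

-1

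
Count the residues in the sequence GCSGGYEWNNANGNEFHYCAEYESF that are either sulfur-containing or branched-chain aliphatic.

2

Sulfur-containing: C, M. Branched-chain aliphatic: I, L, V.
Sulfur-containing residues here: C2, C19 (2).
Branched-chain aliphatic residues here: none (0).
The two groups share no amino acid, so total = 2 + 0 = 2.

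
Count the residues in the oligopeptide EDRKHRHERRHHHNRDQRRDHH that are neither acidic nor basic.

Acidic: D, E. Basic: K, R, H. All other residues are neither.
Matching residues: N14, Q17.

2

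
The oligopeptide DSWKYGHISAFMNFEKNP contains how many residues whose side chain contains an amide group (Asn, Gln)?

Matching residues: N13, N17.

2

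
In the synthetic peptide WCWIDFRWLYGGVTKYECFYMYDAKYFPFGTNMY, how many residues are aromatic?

F, W, and Y each carry an aromatic ring on the side chain.
Matching residues: W1, W3, F6, W8, Y10, Y16, F19, Y20, Y22, Y26, F27, F29, Y34.

13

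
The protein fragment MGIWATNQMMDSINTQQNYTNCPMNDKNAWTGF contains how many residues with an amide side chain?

Asparagine (N) and glutamine (Q) have uncharged amide side chains.
Matching residues: N7, Q8, N14, Q16, Q17, N18, N21, N25, N28.

9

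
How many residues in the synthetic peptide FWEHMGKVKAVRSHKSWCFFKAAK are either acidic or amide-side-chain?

Acidic: D, E. Amide-side-chain: N, Q.
Acidic residues here: E3 (1).
Amide-side-chain residues here: none (0).
The two groups share no amino acid, so total = 1 + 0 = 1.

1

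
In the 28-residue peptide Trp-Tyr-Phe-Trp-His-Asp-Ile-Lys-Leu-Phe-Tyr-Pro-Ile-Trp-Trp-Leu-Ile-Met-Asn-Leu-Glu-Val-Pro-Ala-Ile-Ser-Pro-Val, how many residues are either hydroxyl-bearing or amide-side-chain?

Hydroxyl-bearing: S, T, Y. Amide-side-chain: N, Q.
Hydroxyl-bearing residues here: Tyr2, Tyr11, Ser26 (3).
Amide-side-chain residues here: Asn19 (1).
The two groups share no amino acid, so total = 3 + 1 = 4.

4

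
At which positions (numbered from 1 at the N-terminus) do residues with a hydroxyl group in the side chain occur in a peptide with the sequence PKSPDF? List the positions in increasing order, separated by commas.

3

The –OH-bearing residues are Ser, Thr (aliphatic alcohols), and Tyr (phenol).
Matching residues: S3.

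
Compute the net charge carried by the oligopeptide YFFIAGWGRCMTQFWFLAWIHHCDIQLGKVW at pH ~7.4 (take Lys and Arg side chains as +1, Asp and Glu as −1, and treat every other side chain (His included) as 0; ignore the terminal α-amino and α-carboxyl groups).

+1

Positive (K, R): R9, K29 → +2.
Negative (D, E): D24 → −1.
Net charge = (+2) + (−1) = +1.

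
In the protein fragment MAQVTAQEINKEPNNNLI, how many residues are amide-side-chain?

Asparagine (N) and glutamine (Q) have uncharged amide side chains.
Matching residues: Q3, Q7, N10, N14, N15, N16.

6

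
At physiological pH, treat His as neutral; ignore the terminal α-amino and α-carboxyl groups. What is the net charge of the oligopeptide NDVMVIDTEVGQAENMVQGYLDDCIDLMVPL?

The side chains ionized at physiological pH are Lys/Arg (+1) and Asp/Glu (−1); with His treated as neutral, nothing else contributes.
Positive (K, R): none → +0.
Negative (D, E): D2, D7, E9, E14, D22, D23, D26 → −7.
Net charge = (+0) + (−7) = −7.

-7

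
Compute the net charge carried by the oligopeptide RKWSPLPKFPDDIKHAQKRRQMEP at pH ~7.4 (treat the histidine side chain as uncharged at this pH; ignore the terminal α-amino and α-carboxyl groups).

At pH ~7.4 the Lys and Arg side chains are protonated (+1), the Asp and Glu side chains are deprotonated (−1), and with His taken as neutral all other side chains carry no charge.
Positive (K, R): R1, K2, K8, K14, K18, R19, R20 → +7.
Negative (D, E): D11, D12, E23 → −3.
Net charge = (+7) + (−3) = +4.

+4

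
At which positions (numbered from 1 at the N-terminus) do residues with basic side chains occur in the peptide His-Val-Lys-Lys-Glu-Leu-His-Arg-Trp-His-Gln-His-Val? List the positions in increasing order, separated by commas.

K, R, and H are the three residues with basic side chains (ε-amine, guanidinium, and imidazole respectively).
Matching residues: His1, Lys3, Lys4, His7, Arg8, His10, His12.

1, 3, 4, 7, 8, 10, 12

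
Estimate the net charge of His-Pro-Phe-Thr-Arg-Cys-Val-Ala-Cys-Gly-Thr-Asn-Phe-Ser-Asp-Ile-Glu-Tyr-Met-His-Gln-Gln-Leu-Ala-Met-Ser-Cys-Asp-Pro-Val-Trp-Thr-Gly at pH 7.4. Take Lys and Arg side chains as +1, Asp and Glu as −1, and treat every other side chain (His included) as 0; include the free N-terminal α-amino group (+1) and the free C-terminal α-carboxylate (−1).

Positive (K, R): Arg5 → +1.
Negative (D, E): Asp15, Glu17, Asp28 → −3.
The N-terminus (+1) and C-terminus (−1) cancel.
Net charge = (+1) + (−3) = −2.

-2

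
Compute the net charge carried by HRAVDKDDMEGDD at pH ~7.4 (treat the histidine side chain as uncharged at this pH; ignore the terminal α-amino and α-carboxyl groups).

Near pH 7.4, K and R contribute +1 each, D and E contribute −1 each, and every other side chain (His included, as stated) is uncharged.
Positive (K, R): R2, K6 → +2.
Negative (D, E): D5, D7, D8, E10, D12, D13 → −6.
Net charge = (+2) + (−6) = −4.

-4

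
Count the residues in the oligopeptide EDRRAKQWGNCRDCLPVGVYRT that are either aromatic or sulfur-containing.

Aromatic: F, W, Y. Sulfur-containing: C, M.
Aromatic residues here: W8, Y20 (2).
Sulfur-containing residues here: C11, C14 (2).
The two groups share no amino acid, so total = 2 + 2 = 4.

4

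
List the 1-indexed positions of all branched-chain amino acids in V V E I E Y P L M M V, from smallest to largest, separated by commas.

1, 2, 4, 8, 11

Valine (V), leucine (L), and isoleucine (I) are the branched-chain amino acids.
Matching residues: V1, V2, I4, L8, V11.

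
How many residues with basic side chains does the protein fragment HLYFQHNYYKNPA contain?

The basic amino acids are Lys (K), Arg (R), and His (H).
Matching residues: H1, H6, K10.

3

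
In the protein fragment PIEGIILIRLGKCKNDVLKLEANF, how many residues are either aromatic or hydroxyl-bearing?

Aromatic: F, W, Y. Hydroxyl-bearing: S, T, Y.
Aromatic residues here: F24 (1).
Hydroxyl-bearing residues here: none (0).
(Y belongs to both groups, but none appear in this sequence.) Total = 1 + 0 = 1.

1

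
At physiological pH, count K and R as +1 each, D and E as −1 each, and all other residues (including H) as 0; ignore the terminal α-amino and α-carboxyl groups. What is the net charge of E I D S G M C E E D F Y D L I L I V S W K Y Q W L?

Positive (K, R): K21 → +1.
Negative (D, E): E1, D3, E8, E9, D10, D13 → −6.
Net charge = (+1) + (−6) = −5.

-5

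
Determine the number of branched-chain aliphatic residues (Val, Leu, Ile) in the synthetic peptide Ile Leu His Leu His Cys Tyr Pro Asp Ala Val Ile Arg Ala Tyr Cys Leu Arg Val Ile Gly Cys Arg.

Matching residues: Ile1, Leu2, Leu4, Val11, Ile12, Leu17, Val19, Ile20.

8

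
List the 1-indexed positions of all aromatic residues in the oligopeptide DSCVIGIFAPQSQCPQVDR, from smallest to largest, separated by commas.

The aromatic amino acids are Phe (F, benzyl), Trp (W, indole), and Tyr (Y, phenol).
Matching residues: F8.

8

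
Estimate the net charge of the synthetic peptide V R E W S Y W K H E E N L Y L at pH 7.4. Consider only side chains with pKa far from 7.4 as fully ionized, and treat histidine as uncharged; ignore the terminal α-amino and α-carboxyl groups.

Near pH 7.4, K and R contribute +1 each, D and E contribute −1 each, and every other side chain (His included, as stated) is uncharged.
Positive (K, R): R2, K8 → +2.
Negative (D, E): E3, E10, E11 → −3.
Net charge = (+2) + (−3) = −1.

-1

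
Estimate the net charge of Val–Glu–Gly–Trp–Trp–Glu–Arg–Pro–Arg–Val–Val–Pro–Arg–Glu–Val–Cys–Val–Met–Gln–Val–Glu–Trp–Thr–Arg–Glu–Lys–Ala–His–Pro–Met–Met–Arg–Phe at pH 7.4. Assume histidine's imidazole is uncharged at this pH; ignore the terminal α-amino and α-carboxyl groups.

+1

Near pH 7.4, K and R contribute +1 each, D and E contribute −1 each, and every other side chain (His included, as stated) is uncharged.
Positive (K, R): Arg7, Arg9, Arg13, Arg24, Lys26, Arg32 → +6.
Negative (D, E): Glu2, Glu6, Glu14, Glu21, Glu25 → −5.
Net charge = (+6) + (−5) = +1.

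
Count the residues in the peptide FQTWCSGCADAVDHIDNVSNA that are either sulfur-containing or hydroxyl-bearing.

Sulfur-containing: C, M. Hydroxyl-bearing: S, T, Y.
Sulfur-containing residues here: C5, C8 (2).
Hydroxyl-bearing residues here: T3, S6, S19 (3).
The two groups share no amino acid, so total = 2 + 3 = 5.

5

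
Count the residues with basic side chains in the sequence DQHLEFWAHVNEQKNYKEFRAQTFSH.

6

The basic amino acids are Lys (K), Arg (R), and His (H).
Matching residues: H3, H9, K14, K17, R20, H26.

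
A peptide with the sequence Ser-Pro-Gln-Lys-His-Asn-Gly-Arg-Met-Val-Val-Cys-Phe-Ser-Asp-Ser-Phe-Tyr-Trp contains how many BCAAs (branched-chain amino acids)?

Valine (V), leucine (L), and isoleucine (I) are the branched-chain amino acids.
Matching residues: Val10, Val11.

2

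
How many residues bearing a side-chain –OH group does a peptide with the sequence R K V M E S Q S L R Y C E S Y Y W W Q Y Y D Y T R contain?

10

S, T, and Y are the three residues with a side-chain hydroxyl.
Matching residues: S6, S8, Y11, S14, Y15, Y16, Y20, Y21, Y23, T24.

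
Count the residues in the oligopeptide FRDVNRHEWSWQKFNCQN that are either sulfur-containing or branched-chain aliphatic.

2

Sulfur-containing: C, M. Branched-chain aliphatic: I, L, V.
Sulfur-containing residues here: C16 (1).
Branched-chain aliphatic residues here: V4 (1).
The two groups share no amino acid, so total = 1 + 1 = 2.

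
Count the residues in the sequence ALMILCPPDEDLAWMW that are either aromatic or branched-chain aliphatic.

6

Aromatic: F, W, Y. Branched-chain aliphatic: I, L, V.
Aromatic residues here: W14, W16 (2).
Branched-chain aliphatic residues here: L2, I4, L5, L12 (4).
The two groups share no amino acid, so total = 2 + 4 = 6.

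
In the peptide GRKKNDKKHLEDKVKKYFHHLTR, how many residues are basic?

12

The basic amino acids are Lys (K), Arg (R), and His (H).
Matching residues: R2, K3, K4, K7, K8, H9, K13, K15, K16, H19, H20, R23.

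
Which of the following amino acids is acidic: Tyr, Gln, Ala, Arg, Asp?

Asp

Aspartate (D) and glutamate (E) have carboxylic-acid side chains and are the acidic amino acids.
Of the listed options, only Asp belongs to this group.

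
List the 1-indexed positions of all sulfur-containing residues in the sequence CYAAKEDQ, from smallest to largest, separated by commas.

1

Only Cys (C) and Met (M) have a sulfur atom in the side chain.
Matching residues: C1.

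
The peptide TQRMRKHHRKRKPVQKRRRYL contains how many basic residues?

Lysine (K), arginine (R), and histidine (H) have basic, nitrogen-containing side chains.
Matching residues: R3, R5, K6, H7, H8, R9, K10, R11, K12, K16, R17, R18, R19.

13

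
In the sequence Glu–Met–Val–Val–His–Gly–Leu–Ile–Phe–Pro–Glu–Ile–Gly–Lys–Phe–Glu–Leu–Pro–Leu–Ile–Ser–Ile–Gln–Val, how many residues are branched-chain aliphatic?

10

Valine (V), leucine (L), and isoleucine (I) are the branched-chain amino acids.
Matching residues: Val3, Val4, Leu7, Ile8, Ile12, Leu17, Leu19, Ile20, Ile22, Val24.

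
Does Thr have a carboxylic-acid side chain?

No

Aspartate (D) and glutamate (E) have carboxylic-acid side chains and are the acidic amino acids.
Threonine is not in this group.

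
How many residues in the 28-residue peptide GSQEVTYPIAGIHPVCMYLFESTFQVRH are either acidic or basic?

5

Acidic: D, E. Basic: H, K, R.
Acidic residues here: E4, E21 (2).
Basic residues here: H13, R27, H28 (3).
The two groups share no amino acid, so total = 2 + 3 = 5.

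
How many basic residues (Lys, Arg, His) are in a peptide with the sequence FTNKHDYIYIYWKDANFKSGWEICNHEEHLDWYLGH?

7

Matching residues: K4, H5, K13, K18, H26, H29, H36.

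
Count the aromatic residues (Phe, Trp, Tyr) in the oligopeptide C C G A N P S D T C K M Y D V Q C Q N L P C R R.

1

Matching residues: Y13.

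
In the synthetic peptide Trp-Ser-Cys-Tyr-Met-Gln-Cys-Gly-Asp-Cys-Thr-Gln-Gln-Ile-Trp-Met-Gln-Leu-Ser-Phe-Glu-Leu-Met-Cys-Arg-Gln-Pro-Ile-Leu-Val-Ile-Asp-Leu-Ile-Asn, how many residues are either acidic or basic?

4

Acidic: D, E. Basic: H, K, R.
Acidic residues here: Asp9, Glu21, Asp32 (3).
Basic residues here: Arg25 (1).
The two groups share no amino acid, so total = 3 + 1 = 4.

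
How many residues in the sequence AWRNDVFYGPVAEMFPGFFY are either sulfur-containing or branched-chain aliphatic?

Sulfur-containing: C, M. Branched-chain aliphatic: I, L, V.
Sulfur-containing residues here: M14 (1).
Branched-chain aliphatic residues here: V6, V11 (2).
The two groups share no amino acid, so total = 1 + 2 = 3.

3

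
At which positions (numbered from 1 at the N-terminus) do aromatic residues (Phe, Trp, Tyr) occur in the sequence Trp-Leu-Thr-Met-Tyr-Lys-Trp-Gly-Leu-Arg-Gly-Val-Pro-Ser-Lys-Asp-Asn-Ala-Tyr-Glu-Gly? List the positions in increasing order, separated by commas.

1, 5, 7, 19

Matching residues: Trp1, Tyr5, Trp7, Tyr19.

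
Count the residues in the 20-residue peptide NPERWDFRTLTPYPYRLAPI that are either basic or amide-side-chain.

Basic: H, K, R. Amide-side-chain: N, Q.
Basic residues here: R4, R8, R16 (3).
Amide-side-chain residues here: N1 (1).
The two groups share no amino acid, so total = 3 + 1 = 4.

4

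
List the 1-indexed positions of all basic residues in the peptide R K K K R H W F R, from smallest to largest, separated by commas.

K, R, and H are the three residues with basic side chains (ε-amine, guanidinium, and imidazole respectively).
Matching residues: R1, K2, K3, K4, R5, H6, R9.

1, 2, 3, 4, 5, 6, 9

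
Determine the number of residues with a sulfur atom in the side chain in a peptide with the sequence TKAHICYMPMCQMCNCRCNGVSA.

Cysteine (C, thiol) and methionine (M, thioether) are the two sulfur-containing amino acids.
Matching residues: C6, M8, M10, C11, M13, C14, C16, C18.

8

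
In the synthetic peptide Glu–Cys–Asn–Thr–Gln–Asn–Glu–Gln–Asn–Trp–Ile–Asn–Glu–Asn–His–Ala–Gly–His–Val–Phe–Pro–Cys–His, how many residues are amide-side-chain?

7

Asparagine (N) and glutamine (Q) have uncharged amide side chains.
Matching residues: Asn3, Gln5, Asn6, Gln8, Asn9, Asn12, Asn14.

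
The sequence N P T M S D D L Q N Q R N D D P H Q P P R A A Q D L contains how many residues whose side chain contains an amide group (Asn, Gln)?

Matching residues: N1, Q9, N10, Q11, N13, Q18, Q24.

7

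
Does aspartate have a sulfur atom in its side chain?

No

Only Cys (C) and Met (M) have a sulfur atom in the side chain.
Aspartate is not in this group.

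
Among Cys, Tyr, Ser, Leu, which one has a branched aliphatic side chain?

Leu

V, L, and I make up the branched-chain aliphatic group.
Of the listed options, only Leu belongs to this group.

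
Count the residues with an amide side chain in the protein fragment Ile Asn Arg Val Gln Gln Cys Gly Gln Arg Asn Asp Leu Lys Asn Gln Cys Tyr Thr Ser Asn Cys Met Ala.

The amide-side-chain residues are Asn (N) and Gln (Q).
Matching residues: Asn2, Gln5, Gln6, Gln9, Asn11, Asn15, Gln16, Asn21.

8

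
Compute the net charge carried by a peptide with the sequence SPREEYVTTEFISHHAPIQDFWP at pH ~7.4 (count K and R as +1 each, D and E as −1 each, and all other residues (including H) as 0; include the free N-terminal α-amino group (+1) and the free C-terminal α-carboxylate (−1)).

Positive (K, R): R3 → +1.
Negative (D, E): E4, E5, E10, D20 → −4.
The N-terminus (+1) and C-terminus (−1) cancel.
Net charge = (+1) + (−4) = −3.

-3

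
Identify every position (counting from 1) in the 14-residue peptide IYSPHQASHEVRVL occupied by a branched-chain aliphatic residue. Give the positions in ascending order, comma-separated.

1, 11, 13, 14

Matching residues: I1, V11, V13, L14.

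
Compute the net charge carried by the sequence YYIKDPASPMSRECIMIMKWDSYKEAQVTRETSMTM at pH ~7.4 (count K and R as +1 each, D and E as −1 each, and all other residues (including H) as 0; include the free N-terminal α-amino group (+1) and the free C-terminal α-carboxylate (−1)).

0

Positive (K, R): K4, R12, K19, K24, R30 → +5.
Negative (D, E): D5, E13, D21, E25, E31 → −5.
The N-terminus (+1) and C-terminus (−1) cancel.
Net charge = (+5) + (−5) = 0.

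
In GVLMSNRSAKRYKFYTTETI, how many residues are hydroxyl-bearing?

S, T, and Y are the three residues with a side-chain hydroxyl.
Matching residues: S5, S8, Y12, Y15, T16, T17, T19.

7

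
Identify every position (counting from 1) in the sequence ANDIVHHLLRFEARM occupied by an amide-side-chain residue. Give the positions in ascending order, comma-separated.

Only N (asparagine) and Q (glutamine) carry a side-chain carboxamide.
Matching residues: N2.

2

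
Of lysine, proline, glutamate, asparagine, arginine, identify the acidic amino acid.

glutamate

Only D (aspartate) and E (glutamate) carry a side-chain carboxylic acid.
Of the listed options, only glutamate belongs to this group.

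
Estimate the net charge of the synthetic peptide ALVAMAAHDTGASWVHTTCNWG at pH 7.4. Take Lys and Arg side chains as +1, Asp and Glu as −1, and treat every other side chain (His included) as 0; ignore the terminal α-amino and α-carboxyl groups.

-1

Positive (K, R): none → +0.
Negative (D, E): D9 → −1.
Net charge = (+0) + (−1) = −1.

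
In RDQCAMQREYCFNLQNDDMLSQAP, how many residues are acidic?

4

The acidic residues are Asp (D) and Glu (E), whose side chains end in a carboxylate group.
Matching residues: D2, E9, D17, D18.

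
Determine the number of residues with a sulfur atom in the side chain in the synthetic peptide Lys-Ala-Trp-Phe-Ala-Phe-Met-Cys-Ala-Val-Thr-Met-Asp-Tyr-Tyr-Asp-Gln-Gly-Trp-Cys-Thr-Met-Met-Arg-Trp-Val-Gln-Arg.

6

Only Cys (C) and Met (M) have a sulfur atom in the side chain.
Matching residues: Met7, Cys8, Met12, Cys20, Met22, Met23.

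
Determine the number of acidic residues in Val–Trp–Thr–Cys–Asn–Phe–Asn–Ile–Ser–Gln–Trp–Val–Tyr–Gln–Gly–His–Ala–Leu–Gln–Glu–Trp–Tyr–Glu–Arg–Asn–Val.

2

Aspartate (D) and glutamate (E) have carboxylic-acid side chains and are the acidic amino acids.
Matching residues: Glu20, Glu23.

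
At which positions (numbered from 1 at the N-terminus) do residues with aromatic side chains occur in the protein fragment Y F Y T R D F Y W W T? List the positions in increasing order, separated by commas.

F, W, and Y each carry an aromatic ring on the side chain.
Matching residues: Y1, F2, Y3, F7, Y8, W9, W10.

1, 2, 3, 7, 8, 9, 10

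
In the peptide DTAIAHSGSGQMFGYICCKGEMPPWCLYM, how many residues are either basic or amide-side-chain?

Basic: H, K, R. Amide-side-chain: N, Q.
Basic residues here: H6, K19 (2).
Amide-side-chain residues here: Q11 (1).
The two groups share no amino acid, so total = 2 + 1 = 3.

3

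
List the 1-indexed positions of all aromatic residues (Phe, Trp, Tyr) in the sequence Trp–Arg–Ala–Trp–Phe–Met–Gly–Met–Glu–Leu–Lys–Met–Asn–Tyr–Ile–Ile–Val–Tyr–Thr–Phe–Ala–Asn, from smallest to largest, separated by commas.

Matching residues: Trp1, Trp4, Phe5, Tyr14, Tyr18, Phe20.

1, 4, 5, 14, 18, 20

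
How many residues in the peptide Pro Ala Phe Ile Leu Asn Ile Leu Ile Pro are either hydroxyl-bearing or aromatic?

Hydroxyl-bearing: S, T, Y. Aromatic: F, W, Y.
Hydroxyl-bearing residues here: none (0).
Aromatic residues here: Phe3 (1).
(Y belongs to both groups, but none appear in this sequence.) Total = 0 + 1 = 1.

1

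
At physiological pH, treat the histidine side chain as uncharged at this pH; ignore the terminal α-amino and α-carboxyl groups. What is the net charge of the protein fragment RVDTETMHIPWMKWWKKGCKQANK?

The side chains ionized at physiological pH are Lys/Arg (+1) and Asp/Glu (−1); with His treated as neutral, nothing else contributes.
Positive (K, R): R1, K13, K16, K17, K20, K24 → +6.
Negative (D, E): D3, E5 → −2.
Net charge = (+6) + (−2) = +4.

+4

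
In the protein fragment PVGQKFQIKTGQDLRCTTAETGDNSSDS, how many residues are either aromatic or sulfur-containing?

Aromatic: F, W, Y. Sulfur-containing: C, M.
Aromatic residues here: F6 (1).
Sulfur-containing residues here: C16 (1).
The two groups share no amino acid, so total = 1 + 1 = 2.

2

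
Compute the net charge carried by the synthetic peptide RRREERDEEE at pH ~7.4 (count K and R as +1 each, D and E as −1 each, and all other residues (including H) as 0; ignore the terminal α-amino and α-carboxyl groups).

Positive (K, R): R1, R2, R3, R6 → +4.
Negative (D, E): E4, E5, D7, E8, E9, E10 → −6.
Net charge = (+4) + (−6) = −2.

-2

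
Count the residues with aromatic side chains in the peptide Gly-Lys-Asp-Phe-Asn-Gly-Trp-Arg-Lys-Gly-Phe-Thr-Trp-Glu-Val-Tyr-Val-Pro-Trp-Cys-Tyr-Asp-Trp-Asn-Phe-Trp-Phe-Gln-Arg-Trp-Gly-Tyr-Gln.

13

F, W, and Y each carry an aromatic ring on the side chain.
Matching residues: Phe4, Trp7, Phe11, Trp13, Tyr16, Trp19, Tyr21, Trp23, Phe25, Trp26, Phe27, Trp30, Tyr32.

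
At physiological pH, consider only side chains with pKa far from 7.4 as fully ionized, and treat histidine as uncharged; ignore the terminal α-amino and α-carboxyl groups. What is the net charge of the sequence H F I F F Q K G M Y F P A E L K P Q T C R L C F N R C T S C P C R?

+4

At pH ~7.4 the Lys and Arg side chains are protonated (+1), the Asp and Glu side chains are deprotonated (−1), and with His taken as neutral all other side chains carry no charge.
Positive (K, R): K7, K16, R21, R26, R33 → +5.
Negative (D, E): E14 → −1.
Net charge = (+5) + (−1) = +4.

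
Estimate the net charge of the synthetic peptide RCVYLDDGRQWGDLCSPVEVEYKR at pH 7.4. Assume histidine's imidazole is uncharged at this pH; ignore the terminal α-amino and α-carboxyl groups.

-1

Near pH 7.4, K and R contribute +1 each, D and E contribute −1 each, and every other side chain (His included, as stated) is uncharged.
Positive (K, R): R1, R9, K23, R24 → +4.
Negative (D, E): D6, D7, D13, E19, E21 → −5.
Net charge = (+4) + (−5) = −1.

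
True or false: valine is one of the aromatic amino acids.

The aromatic amino acids are Phe (F, benzyl), Trp (W, indole), and Tyr (Y, phenol).
Valine is not in this group.

False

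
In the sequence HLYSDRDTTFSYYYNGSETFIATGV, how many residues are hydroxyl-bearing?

11

S, T, and Y are the three residues with a side-chain hydroxyl.
Matching residues: Y3, S4, T8, T9, S11, Y12, Y13, Y14, S17, T19, T23.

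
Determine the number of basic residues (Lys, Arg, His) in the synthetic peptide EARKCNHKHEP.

Matching residues: R3, K4, H7, K8, H9.

5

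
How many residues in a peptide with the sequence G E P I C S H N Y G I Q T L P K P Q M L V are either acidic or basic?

3

Acidic: D, E. Basic: H, K, R.
Acidic residues here: E2 (1).
Basic residues here: H7, K16 (2).
The two groups share no amino acid, so total = 1 + 2 = 3.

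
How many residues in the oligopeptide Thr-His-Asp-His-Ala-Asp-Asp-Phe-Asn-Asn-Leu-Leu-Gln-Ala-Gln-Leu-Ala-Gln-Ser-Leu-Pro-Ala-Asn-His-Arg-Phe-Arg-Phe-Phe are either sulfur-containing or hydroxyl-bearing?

Sulfur-containing: C, M. Hydroxyl-bearing: S, T, Y.
Sulfur-containing residues here: none (0).
Hydroxyl-bearing residues here: Thr1, Ser19 (2).
The two groups share no amino acid, so total = 0 + 2 = 2.

2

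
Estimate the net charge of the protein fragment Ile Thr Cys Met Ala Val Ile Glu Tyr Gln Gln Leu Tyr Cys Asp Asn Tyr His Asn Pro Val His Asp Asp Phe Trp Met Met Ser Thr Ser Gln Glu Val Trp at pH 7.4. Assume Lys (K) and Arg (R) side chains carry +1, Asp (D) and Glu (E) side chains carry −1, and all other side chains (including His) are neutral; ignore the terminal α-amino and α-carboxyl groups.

Positive (K, R): none → +0.
Negative (D, E): Glu8, Asp15, Asp23, Asp24, Glu33 → −5.
Net charge = (+0) + (−5) = −5.

-5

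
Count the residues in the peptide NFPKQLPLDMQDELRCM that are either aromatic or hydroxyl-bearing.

1

Aromatic: F, W, Y. Hydroxyl-bearing: S, T, Y.
Aromatic residues here: F2 (1).
Hydroxyl-bearing residues here: none (0).
(Y belongs to both groups, but none appear in this sequence.) Total = 1 + 0 = 1.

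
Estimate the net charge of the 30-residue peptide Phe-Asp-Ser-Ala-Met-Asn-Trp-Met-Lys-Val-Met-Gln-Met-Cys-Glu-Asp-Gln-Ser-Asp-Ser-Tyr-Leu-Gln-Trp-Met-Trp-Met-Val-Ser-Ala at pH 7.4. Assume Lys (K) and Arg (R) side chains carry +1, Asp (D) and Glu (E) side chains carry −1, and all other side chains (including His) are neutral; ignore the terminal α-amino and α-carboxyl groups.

Positive (K, R): Lys9 → +1.
Negative (D, E): Asp2, Glu15, Asp16, Asp19 → −4.
Net charge = (+1) + (−4) = −3.

-3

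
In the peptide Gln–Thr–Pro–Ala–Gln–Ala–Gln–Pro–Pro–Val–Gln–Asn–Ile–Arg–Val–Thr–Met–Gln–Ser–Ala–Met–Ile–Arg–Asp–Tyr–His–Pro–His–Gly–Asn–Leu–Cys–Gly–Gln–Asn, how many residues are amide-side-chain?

Asparagine (N) and glutamine (Q) have uncharged amide side chains.
Matching residues: Gln1, Gln5, Gln7, Gln11, Asn12, Gln18, Asn30, Gln34, Asn35.

9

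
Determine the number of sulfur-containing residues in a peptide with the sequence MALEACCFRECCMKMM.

Only Cys (C) and Met (M) have a sulfur atom in the side chain.
Matching residues: M1, C6, C7, C11, C12, M13, M15, M16.

8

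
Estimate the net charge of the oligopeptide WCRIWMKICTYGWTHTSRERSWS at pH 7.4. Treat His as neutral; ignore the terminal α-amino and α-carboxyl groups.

Near pH 7.4, K and R contribute +1 each, D and E contribute −1 each, and every other side chain (His included, as stated) is uncharged.
Positive (K, R): R3, K7, R18, R20 → +4.
Negative (D, E): E19 → −1.
Net charge = (+4) + (−1) = +3.

+3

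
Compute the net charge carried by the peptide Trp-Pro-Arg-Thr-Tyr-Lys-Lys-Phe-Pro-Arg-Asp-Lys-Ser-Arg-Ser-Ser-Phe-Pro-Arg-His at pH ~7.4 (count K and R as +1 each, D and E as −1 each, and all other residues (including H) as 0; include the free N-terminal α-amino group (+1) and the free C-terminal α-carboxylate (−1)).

+6

Positive (K, R): Arg3, Lys6, Lys7, Arg10, Lys12, Arg14, Arg19 → +7.
Negative (D, E): Asp11 → −1.
The N-terminus (+1) and C-terminus (−1) cancel.
Net charge = (+7) + (−1) = +6.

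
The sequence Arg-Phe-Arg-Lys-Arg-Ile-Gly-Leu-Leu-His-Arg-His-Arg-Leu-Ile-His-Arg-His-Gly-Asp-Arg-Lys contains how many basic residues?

13

The basic amino acids are Lys (K), Arg (R), and His (H).
Matching residues: Arg1, Arg3, Lys4, Arg5, His10, Arg11, His12, Arg13, His16, Arg17, His18, Arg21, Lys22.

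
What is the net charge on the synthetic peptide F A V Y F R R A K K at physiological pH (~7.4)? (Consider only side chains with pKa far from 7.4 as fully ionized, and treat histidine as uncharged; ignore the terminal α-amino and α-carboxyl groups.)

+4

The side chains ionized at physiological pH are Lys/Arg (+1) and Asp/Glu (−1); with His treated as neutral, nothing else contributes.
Positive (K, R): R6, R7, K9, K10 → +4.
Negative (D, E): none → −0.
Net charge = (+4) + (−0) = +4.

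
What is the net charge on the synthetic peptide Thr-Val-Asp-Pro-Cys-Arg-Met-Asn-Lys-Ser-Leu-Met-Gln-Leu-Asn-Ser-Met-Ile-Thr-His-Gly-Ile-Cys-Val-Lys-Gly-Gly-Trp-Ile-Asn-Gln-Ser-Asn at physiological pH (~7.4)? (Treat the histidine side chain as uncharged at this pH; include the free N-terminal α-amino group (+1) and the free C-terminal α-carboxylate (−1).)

The side chains ionized at physiological pH are Lys/Arg (+1) and Asp/Glu (−1); with His treated as neutral, nothing else contributes.
Positive (K, R): Arg6, Lys9, Lys25 → +3.
Negative (D, E): Asp3 → −1.
The N-terminus (+1) and C-terminus (−1) cancel.
Net charge = (+3) + (−1) = +2.

+2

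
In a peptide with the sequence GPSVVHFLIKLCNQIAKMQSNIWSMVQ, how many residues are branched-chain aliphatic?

V, L, and I make up the branched-chain aliphatic group.
Matching residues: V4, V5, L8, I9, L11, I15, I22, V26.

8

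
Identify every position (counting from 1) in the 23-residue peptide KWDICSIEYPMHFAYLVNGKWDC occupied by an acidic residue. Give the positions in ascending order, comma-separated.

Aspartate (D) and glutamate (E) have carboxylic-acid side chains and are the acidic amino acids.
Matching residues: D3, E8, D22.

3, 8, 22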